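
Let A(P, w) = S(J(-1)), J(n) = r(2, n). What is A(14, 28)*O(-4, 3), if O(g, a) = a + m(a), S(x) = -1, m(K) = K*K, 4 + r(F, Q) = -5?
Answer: -12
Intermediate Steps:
r(F, Q) = -9 (r(F, Q) = -4 - 5 = -9)
m(K) = K²
J(n) = -9
A(P, w) = -1
O(g, a) = a + a²
A(14, 28)*O(-4, 3) = -3*(1 + 3) = -3*4 = -1*12 = -12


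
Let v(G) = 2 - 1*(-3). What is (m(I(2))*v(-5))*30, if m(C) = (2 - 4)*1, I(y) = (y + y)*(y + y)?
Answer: -300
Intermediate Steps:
I(y) = 4*y² (I(y) = (2*y)*(2*y) = 4*y²)
m(C) = -2 (m(C) = -2*1 = -2)
v(G) = 5 (v(G) = 2 + 3 = 5)
(m(I(2))*v(-5))*30 = -2*5*30 = -10*30 = -300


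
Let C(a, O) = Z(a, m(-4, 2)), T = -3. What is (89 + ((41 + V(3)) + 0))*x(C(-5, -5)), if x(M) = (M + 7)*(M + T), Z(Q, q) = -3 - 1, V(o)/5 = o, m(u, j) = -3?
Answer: -3045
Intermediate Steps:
V(o) = 5*o
Z(Q, q) = -4
C(a, O) = -4
x(M) = (-3 + M)*(7 + M) (x(M) = (M + 7)*(M - 3) = (7 + M)*(-3 + M) = (-3 + M)*(7 + M))
(89 + ((41 + V(3)) + 0))*x(C(-5, -5)) = (89 + ((41 + 5*3) + 0))*(-21 + (-4)² + 4*(-4)) = (89 + ((41 + 15) + 0))*(-21 + 16 - 16) = (89 + (56 + 0))*(-21) = (89 + 56)*(-21) = 145*(-21) = -3045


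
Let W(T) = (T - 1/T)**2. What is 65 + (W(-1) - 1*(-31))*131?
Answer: 4126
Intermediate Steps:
65 + (W(-1) - 1*(-31))*131 = 65 + ((-1 + (-1)**2)**2/(-1)**2 - 1*(-31))*131 = 65 + (1*(-1 + 1)**2 + 31)*131 = 65 + (1*0**2 + 31)*131 = 65 + (1*0 + 31)*131 = 65 + (0 + 31)*131 = 65 + 31*131 = 65 + 4061 = 4126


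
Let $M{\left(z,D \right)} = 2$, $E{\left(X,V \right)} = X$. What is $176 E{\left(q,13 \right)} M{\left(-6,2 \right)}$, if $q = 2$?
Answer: $704$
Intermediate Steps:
$176 E{\left(q,13 \right)} M{\left(-6,2 \right)} = 176 \cdot 2 \cdot 2 = 352 \cdot 2 = 704$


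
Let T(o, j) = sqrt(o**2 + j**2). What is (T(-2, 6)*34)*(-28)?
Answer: -1904*sqrt(10) ≈ -6021.0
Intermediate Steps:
T(o, j) = sqrt(j**2 + o**2)
(T(-2, 6)*34)*(-28) = (sqrt(6**2 + (-2)**2)*34)*(-28) = (sqrt(36 + 4)*34)*(-28) = (sqrt(40)*34)*(-28) = ((2*sqrt(10))*34)*(-28) = (68*sqrt(10))*(-28) = -1904*sqrt(10)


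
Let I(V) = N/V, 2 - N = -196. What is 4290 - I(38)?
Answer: 81411/19 ≈ 4284.8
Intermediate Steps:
N = 198 (N = 2 - 1*(-196) = 2 + 196 = 198)
I(V) = 198/V
4290 - I(38) = 4290 - 198/38 = 4290 - 1*99/19 = 4290 - 99/19 = 81411/19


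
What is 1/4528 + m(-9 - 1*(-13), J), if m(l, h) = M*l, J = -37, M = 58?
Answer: 1050497/4528 ≈ 232.00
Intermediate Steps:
m(l, h) = 58*l
1/4528 + m(-9 - 1*(-13), J) = 1/4528 + 58*(-9 - 1*(-13)) = 1/4528 + 58*(-9 + 13) = 1/4528 + 58*4 = 1/4528 + 232 = 1050497/4528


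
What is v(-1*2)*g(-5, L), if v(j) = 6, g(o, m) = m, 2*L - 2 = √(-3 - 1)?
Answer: 6 + 6*I ≈ 6.0 + 6.0*I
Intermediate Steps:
L = 1 + I (L = 1 + √(-3 - 1)/2 = 1 + √(-4)/2 = 1 + (2*I)/2 = 1 + I ≈ 1.0 + 1.0*I)
v(-1*2)*g(-5, L) = 6*(1 + I) = 6 + 6*I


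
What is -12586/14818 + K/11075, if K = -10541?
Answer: -4767524/2646925 ≈ -1.8012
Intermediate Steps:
-12586/14818 + K/11075 = -12586/14818 - 10541/11075 = -12586*1/14818 - 10541*1/11075 = -203/239 - 10541/11075 = -4767524/2646925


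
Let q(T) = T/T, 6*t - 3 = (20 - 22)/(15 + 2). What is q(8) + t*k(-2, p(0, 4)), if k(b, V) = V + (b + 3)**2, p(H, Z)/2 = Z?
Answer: 181/34 ≈ 5.3235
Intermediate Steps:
p(H, Z) = 2*Z
t = 49/102 (t = 1/2 + ((20 - 22)/(15 + 2))/6 = 1/2 + (-2/17)/6 = 1/2 + (-2*1/17)/6 = 1/2 + (1/6)*(-2/17) = 1/2 - 1/51 = 49/102 ≈ 0.48039)
q(T) = 1
k(b, V) = V + (3 + b)**2
q(8) + t*k(-2, p(0, 4)) = 1 + 49*(2*4 + (3 - 2)**2)/102 = 1 + 49*(8 + 1**2)/102 = 1 + 49*(8 + 1)/102 = 1 + (49/102)*9 = 1 + 147/34 = 181/34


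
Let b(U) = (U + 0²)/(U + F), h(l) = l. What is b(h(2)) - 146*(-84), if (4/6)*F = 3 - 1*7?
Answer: 24527/2 ≈ 12264.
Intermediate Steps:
F = -6 (F = 3*(3 - 1*7)/2 = 3*(3 - 7)/2 = (3/2)*(-4) = -6)
b(U) = U/(-6 + U) (b(U) = (U + 0²)/(U - 6) = (U + 0)/(-6 + U) = U/(-6 + U))
b(h(2)) - 146*(-84) = 2/(-6 + 2) - 146*(-84) = 2/(-4) + 12264 = 2*(-¼) + 12264 = -½ + 12264 = 24527/2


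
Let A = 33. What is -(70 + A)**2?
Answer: -10609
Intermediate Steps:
-(70 + A)**2 = -(70 + 33)**2 = -1*103**2 = -1*10609 = -10609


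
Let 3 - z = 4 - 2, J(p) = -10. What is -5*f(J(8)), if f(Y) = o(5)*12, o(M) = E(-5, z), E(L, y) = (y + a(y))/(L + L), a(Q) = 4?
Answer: 30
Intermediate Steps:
z = 1 (z = 3 - (4 - 2) = 3 - 1*2 = 3 - 2 = 1)
E(L, y) = (4 + y)/(2*L) (E(L, y) = (y + 4)/(L + L) = (4 + y)/((2*L)) = (4 + y)*(1/(2*L)) = (4 + y)/(2*L))
o(M) = -½ (o(M) = (½)*(4 + 1)/(-5) = (½)*(-⅕)*5 = -½)
f(Y) = -6 (f(Y) = -½*12 = -6)
-5*f(J(8)) = -5*(-6) = 30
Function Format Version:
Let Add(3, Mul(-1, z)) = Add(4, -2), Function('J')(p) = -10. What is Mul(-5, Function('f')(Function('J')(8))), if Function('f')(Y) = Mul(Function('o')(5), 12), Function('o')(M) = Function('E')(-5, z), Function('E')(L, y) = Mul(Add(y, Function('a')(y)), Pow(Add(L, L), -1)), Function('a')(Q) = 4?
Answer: 30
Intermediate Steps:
z = 1 (z = Add(3, Mul(-1, Add(4, -2))) = Add(3, Mul(-1, 2)) = Add(3, -2) = 1)
Function('E')(L, y) = Mul(Rational(1, 2), Pow(L, -1), Add(4, y)) (Function('E')(L, y) = Mul(Add(y, 4), Pow(Add(L, L), -1)) = Mul(Add(4, y), Pow(Mul(2, L), -1)) = Mul(Add(4, y), Mul(Rational(1, 2), Pow(L, -1))) = Mul(Rational(1, 2), Pow(L, -1), Add(4, y)))
Function('o')(M) = Rational(-1, 2) (Function('o')(M) = Mul(Rational(1, 2), Pow(-5, -1), Add(4, 1)) = Mul(Rational(1, 2), Rational(-1, 5), 5) = Rational(-1, 2))
Function('f')(Y) = -6 (Function('f')(Y) = Mul(Rational(-1, 2), 12) = -6)
Mul(-5, Function('f')(Function('J')(8))) = Mul(-5, -6) = 30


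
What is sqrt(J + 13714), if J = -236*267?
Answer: 157*I*sqrt(2) ≈ 222.03*I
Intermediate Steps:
J = -63012
sqrt(J + 13714) = sqrt(-63012 + 13714) = sqrt(-49298) = 157*I*sqrt(2)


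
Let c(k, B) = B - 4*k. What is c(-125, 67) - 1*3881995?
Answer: -3881428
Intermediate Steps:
c(-125, 67) - 1*3881995 = (67 - 4*(-125)) - 1*3881995 = (67 + 500) - 3881995 = 567 - 3881995 = -3881428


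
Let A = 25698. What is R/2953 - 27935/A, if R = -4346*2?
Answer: -305859071/75886194 ≈ -4.0305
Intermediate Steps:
R = -8692
R/2953 - 27935/A = -8692/2953 - 27935/25698 = -305859071/75886194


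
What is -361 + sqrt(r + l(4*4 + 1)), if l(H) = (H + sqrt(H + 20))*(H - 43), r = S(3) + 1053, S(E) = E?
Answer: -361 + sqrt(614 - 26*sqrt(37)) ≈ -339.65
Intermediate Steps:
r = 1056 (r = 3 + 1053 = 1056)
l(H) = (-43 + H)*(H + sqrt(20 + H)) (l(H) = (H + sqrt(20 + H))*(-43 + H) = (-43 + H)*(H + sqrt(20 + H)))
-361 + sqrt(r + l(4*4 + 1)) = -361 + sqrt(1056 + ((4*4 + 1)**2 - 43*(4*4 + 1) - 43*sqrt(20 + (4*4 + 1)) + (4*4 + 1)*sqrt(20 + (4*4 + 1)))) = -361 + sqrt(1056 + ((16 + 1)**2 - 43*(16 + 1) - 43*sqrt(20 + (16 + 1)) + (16 + 1)*sqrt(20 + (16 + 1)))) = -361 + sqrt(1056 + (17**2 - 43*17 - 43*sqrt(20 + 17) + 17*sqrt(20 + 17))) = -361 + sqrt(1056 + (289 - 731 - 43*sqrt(37) + 17*sqrt(37))) = -361 + sqrt(1056 + (-442 - 26*sqrt(37))) = -361 + sqrt(614 - 26*sqrt(37))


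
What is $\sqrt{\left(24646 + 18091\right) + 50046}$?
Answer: $\sqrt{92783} \approx 304.6$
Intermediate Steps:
$\sqrt{\left(24646 + 18091\right) + 50046} = \sqrt{42737 + 50046} = \sqrt{92783}$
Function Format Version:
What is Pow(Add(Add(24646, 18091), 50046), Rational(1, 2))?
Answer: Pow(92783, Rational(1, 2)) ≈ 304.60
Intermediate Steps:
Pow(Add(Add(24646, 18091), 50046), Rational(1, 2)) = Pow(Add(42737, 50046), Rational(1, 2)) = Pow(92783, Rational(1, 2))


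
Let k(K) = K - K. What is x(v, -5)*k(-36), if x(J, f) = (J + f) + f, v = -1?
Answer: 0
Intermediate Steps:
k(K) = 0
x(J, f) = J + 2*f
x(v, -5)*k(-36) = (-1 + 2*(-5))*0 = (-1 - 10)*0 = -11*0 = 0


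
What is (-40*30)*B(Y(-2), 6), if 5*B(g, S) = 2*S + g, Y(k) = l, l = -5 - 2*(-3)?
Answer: -3120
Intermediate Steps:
l = 1 (l = -5 + 6 = 1)
Y(k) = 1
B(g, S) = g/5 + 2*S/5 (B(g, S) = (2*S + g)/5 = (g + 2*S)/5 = g/5 + 2*S/5)
(-40*30)*B(Y(-2), 6) = (-40*30)*((1/5)*1 + (2/5)*6) = -1200*(1/5 + 12/5) = -1200*13/5 = -3120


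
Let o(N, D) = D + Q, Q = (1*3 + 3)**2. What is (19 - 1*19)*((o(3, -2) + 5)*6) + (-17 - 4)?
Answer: -21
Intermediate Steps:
Q = 36 (Q = (3 + 3)**2 = 6**2 = 36)
o(N, D) = 36 + D (o(N, D) = D + 36 = 36 + D)
(19 - 1*19)*((o(3, -2) + 5)*6) + (-17 - 4) = (19 - 1*19)*(((36 - 2) + 5)*6) + (-17 - 4) = (19 - 19)*((34 + 5)*6) - 21 = 0*(39*6) - 21 = 0*234 - 21 = 0 - 21 = -21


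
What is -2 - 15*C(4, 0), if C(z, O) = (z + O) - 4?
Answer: -2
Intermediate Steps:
C(z, O) = -4 + O + z (C(z, O) = (O + z) - 4 = -4 + O + z)
-2 - 15*C(4, 0) = -2 - 15*(-4 + 0 + 4) = -2 - 15*0 = -2 + 0 = -2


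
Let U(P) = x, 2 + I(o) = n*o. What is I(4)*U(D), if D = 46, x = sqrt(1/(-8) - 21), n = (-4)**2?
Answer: 403*I*sqrt(2)/2 ≈ 284.96*I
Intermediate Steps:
n = 16
I(o) = -2 + 16*o
x = 13*I*sqrt(2)/4 (x = sqrt(-1/8 - 21) = sqrt(-169/8) = 13*I*sqrt(2)/4 ≈ 4.5962*I)
U(P) = 13*I*sqrt(2)/4
I(4)*U(D) = (-2 + 16*4)*(13*I*sqrt(2)/4) = (-2 + 64)*(13*I*sqrt(2)/4) = 62*(13*I*sqrt(2)/4) = 403*I*sqrt(2)/2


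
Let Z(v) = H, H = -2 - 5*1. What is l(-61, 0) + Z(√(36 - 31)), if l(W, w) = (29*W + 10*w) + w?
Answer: -1776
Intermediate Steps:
H = -7 (H = -2 - 5 = -7)
Z(v) = -7
l(W, w) = 11*w + 29*W (l(W, w) = (10*w + 29*W) + w = 11*w + 29*W)
l(-61, 0) + Z(√(36 - 31)) = (11*0 + 29*(-61)) - 7 = (0 - 1769) - 7 = -1769 - 7 = -1776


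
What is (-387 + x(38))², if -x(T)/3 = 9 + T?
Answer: 278784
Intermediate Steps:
x(T) = -27 - 3*T (x(T) = -3*(9 + T) = -27 - 3*T)
(-387 + x(38))² = (-387 + (-27 - 3*38))² = (-387 + (-27 - 114))² = (-387 - 141)² = (-528)² = 278784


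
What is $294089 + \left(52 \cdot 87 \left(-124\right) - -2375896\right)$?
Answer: $2109009$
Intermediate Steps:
$294089 + \left(52 \cdot 87 \left(-124\right) - -2375896\right) = 294089 + \left(4524 \left(-124\right) + 2375896\right) = 294089 + \left(-560976 + 2375896\right) = 294089 + 1814920 = 2109009$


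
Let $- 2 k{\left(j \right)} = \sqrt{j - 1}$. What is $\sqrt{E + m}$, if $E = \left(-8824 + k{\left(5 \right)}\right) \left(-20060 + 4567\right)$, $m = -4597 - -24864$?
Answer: $2 \sqrt{34186498} \approx 11694.0$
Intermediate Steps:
$k{\left(j \right)} = - \frac{\sqrt{-1 + j}}{2}$ ($k{\left(j \right)} = - \frac{\sqrt{j - 1}}{2} = - \frac{\sqrt{-1 + j}}{2}$)
$m = 20267$ ($m = -4597 + 24864 = 20267$)
$E = 136725725$ ($E = \left(-8824 - \frac{\sqrt{-1 + 5}}{2}\right) \left(-20060 + 4567\right) = \left(-8824 - \frac{\sqrt{4}}{2}\right) \left(-15493\right) = \left(-8824 - 1\right) \left(-15493\right) = \left(-8825\right) \left(-15493\right) = 136725725$)
$\sqrt{E + m} = \sqrt{136725725 + 20267} = \sqrt{136745992} = 2 \sqrt{34186498}$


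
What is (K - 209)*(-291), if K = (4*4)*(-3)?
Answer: 74787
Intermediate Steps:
K = -48 (K = 16*(-3) = -48)
(K - 209)*(-291) = (-48 - 209)*(-291) = -257*(-291) = 74787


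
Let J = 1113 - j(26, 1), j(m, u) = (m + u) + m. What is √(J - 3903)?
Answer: I*√2843 ≈ 53.32*I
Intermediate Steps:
j(m, u) = u + 2*m
J = 1060 (J = 1113 - (1 + 2*26) = 1113 - (1 + 52) = 1113 - 1*53 = 1113 - 53 = 1060)
√(J - 3903) = √(1060 - 3903) = √(-2843) = I*√2843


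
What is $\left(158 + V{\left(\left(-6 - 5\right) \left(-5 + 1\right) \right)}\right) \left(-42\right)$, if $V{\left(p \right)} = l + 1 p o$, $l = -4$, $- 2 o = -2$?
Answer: $-8316$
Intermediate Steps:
$o = 1$ ($o = \left(- \frac{1}{2}\right) \left(-2\right) = 1$)
$V{\left(p \right)} = -4 + p$ ($V{\left(p \right)} = -4 + 1 p 1 = -4 + p 1 = -4 + p$)
$\left(158 + V{\left(\left(-6 - 5\right) \left(-5 + 1\right) \right)}\right) \left(-42\right) = \left(158 - \left(4 - \left(-6 - 5\right) \left(-5 + 1\right)\right)\right) \left(-42\right) = \left(158 - -40\right) \left(-42\right) = \left(158 + \left(-4 + 44\right)\right) \left(-42\right) = \left(158 + 40\right) \left(-42\right) = 198 \left(-42\right) = -8316$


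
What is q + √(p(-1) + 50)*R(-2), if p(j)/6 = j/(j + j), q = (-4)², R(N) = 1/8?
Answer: 16 + √53/8 ≈ 16.910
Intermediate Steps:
R(N) = ⅛
q = 16
p(j) = 3 (p(j) = 6*(j/(j + j)) = 6*(j/((2*j))) = 6*((1/(2*j))*j) = 6*(½) = 3)
q + √(p(-1) + 50)*R(-2) = 16 + √(3 + 50)*(⅛) = 16 + √53*(⅛) = 16 + √53/8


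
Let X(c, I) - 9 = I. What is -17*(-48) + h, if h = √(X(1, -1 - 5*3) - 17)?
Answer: 816 + 2*I*√6 ≈ 816.0 + 4.899*I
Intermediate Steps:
X(c, I) = 9 + I
h = 2*I*√6 (h = √((9 + (-1 - 5*3)) - 17) = √((9 + (-1 - 15)) - 17) = √((9 - 16) - 17) = √(-7 - 17) = √(-24) = 2*I*√6 ≈ 4.899*I)
-17*(-48) + h = -17*(-48) + 2*I*√6 = 816 + 2*I*√6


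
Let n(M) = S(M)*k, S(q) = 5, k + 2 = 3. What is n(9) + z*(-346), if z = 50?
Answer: -17295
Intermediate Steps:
k = 1 (k = -2 + 3 = 1)
n(M) = 5 (n(M) = 5*1 = 5)
n(9) + z*(-346) = 5 + 50*(-346) = 5 - 17300 = -17295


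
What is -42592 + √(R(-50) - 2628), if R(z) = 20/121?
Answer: -42592 + 4*I*√19873/11 ≈ -42592.0 + 51.262*I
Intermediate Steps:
R(z) = 20/121 (R(z) = 20*(1/121) = 20/121)
-42592 + √(R(-50) - 2628) = -42592 + √(20/121 - 2628) = -42592 + √(-317968/121) = -42592 + 4*I*√19873/11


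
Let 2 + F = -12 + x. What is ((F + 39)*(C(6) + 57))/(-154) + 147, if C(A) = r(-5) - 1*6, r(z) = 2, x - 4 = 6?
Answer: 2969/22 ≈ 134.95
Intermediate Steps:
x = 10 (x = 4 + 6 = 10)
C(A) = -4 (C(A) = 2 - 1*6 = 2 - 6 = -4)
F = -4 (F = -2 + (-12 + 10) = -2 - 2 = -4)
((F + 39)*(C(6) + 57))/(-154) + 147 = ((-4 + 39)*(-4 + 57))/(-154) + 147 = (35*53)*(-1/154) + 147 = 1855*(-1/154) + 147 = -265/22 + 147 = 2969/22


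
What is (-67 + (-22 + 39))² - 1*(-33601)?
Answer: 36101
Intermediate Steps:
(-67 + (-22 + 39))² - 1*(-33601) = (-67 + 17)² + 33601 = (-50)² + 33601 = 2500 + 33601 = 36101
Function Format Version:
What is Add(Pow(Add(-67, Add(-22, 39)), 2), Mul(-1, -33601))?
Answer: 36101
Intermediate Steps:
Add(Pow(Add(-67, Add(-22, 39)), 2), Mul(-1, -33601)) = Add(Pow(Add(-67, 17), 2), 33601) = Add(Pow(-50, 2), 33601) = Add(2500, 33601) = 36101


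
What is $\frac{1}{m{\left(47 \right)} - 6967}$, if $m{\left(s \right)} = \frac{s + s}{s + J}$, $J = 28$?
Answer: $- \frac{75}{522431} \approx -0.00014356$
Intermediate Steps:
$m{\left(s \right)} = \frac{2 s}{28 + s}$ ($m{\left(s \right)} = \frac{s + s}{s + 28} = \frac{2 s}{28 + s}$)
$\frac{1}{m{\left(47 \right)} - 6967} = \frac{1}{2 \cdot 47 \frac{1}{28 + 47} - 6967} = \frac{1}{2 \cdot 47 \cdot \frac{1}{75} - 6967} = \frac{1}{\frac{94}{75} - 6967} = \frac{1}{- \frac{522431}{75}} = - \frac{75}{522431}$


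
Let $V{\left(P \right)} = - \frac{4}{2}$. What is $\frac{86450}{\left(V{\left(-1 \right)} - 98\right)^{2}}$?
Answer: $\frac{1729}{200} \approx 8.645$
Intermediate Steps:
$V{\left(P \right)} = -2$ ($V{\left(P \right)} = \left(-4\right) \frac{1}{2} = -2$)
$\frac{86450}{\left(V{\left(-1 \right)} - 98\right)^{2}} = \frac{86450}{\left(-2 - 98\right)^{2}} = \frac{86450}{\left(-100\right)^{2}} = \frac{86450}{10000} = 86450 \cdot \frac{1}{10000} = \frac{1729}{200}$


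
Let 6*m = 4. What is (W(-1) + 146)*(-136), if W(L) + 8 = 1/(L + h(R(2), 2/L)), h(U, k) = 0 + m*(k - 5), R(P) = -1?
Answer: -18744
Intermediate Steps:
m = ⅔ (m = (⅙)*4 = ⅔ ≈ 0.66667)
h(U, k) = -10/3 + 2*k/3 (h(U, k) = 0 + 2*(k - 5)/3 = 0 + 2*(-5 + k)/3 = 0 + (-10/3 + 2*k/3) = -10/3 + 2*k/3)
W(L) = -8 + 1/(-10/3 + L + 4/(3*L)) (W(L) = -8 + 1/(L + (-10/3 + 2*(2/L)/3)) = -8 + 1/(L + (-10/3 + 4/(3*L))) = -8 + 1/(-10/3 + L + 4/(3*L)))
(W(-1) + 146)*(-136) = ((-32 - 1*(-1)*(-83 + 24*(-1)))/(4 - 10*(-1) + 3*(-1)²) + 146)*(-136) = ((-32 - 1*(-1)*(-83 - 24))/(4 + 10 + 3*1) + 146)*(-136) = ((-32 - 1*(-1)*(-107))/(4 + 10 + 3) + 146)*(-136) = ((-32 - 107)/17 + 146)*(-136) = ((1/17)*(-139) + 146)*(-136) = (-139/17 + 146)*(-136) = (2343/17)*(-136) = -18744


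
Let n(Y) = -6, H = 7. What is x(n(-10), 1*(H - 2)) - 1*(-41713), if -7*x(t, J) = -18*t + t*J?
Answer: 291913/7 ≈ 41702.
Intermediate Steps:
x(t, J) = 18*t/7 - J*t/7 (x(t, J) = -(-18*t + t*J)/7 = -(-18*t + J*t)/7 = 18*t/7 - J*t/7)
x(n(-10), 1*(H - 2)) - 1*(-41713) = (1/7)*(-6)*(18 - (7 - 2)) - 1*(-41713) = (1/7)*(-6)*(18 - 5) + 41713 = (1/7)*(-6)*13 + 41713 = -78/7 + 41713 = 291913/7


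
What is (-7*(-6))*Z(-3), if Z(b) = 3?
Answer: 126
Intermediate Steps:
(-7*(-6))*Z(-3) = -7*(-6)*3 = 42*3 = 126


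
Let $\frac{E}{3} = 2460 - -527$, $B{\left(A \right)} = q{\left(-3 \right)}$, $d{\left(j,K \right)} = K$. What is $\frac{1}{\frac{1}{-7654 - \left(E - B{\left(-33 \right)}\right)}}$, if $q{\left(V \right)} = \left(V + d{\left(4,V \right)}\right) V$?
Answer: $-16597$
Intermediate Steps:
$q{\left(V \right)} = 2 V^{2}$ ($q{\left(V \right)} = \left(V + V\right) V = 2 V V = 2 V^{2}$)
$B{\left(A \right)} = 18$ ($B{\left(A \right)} = 2 \left(-3\right)^{2} = 2 \cdot 9 = 18$)
$E = 8961$ ($E = 3 \left(2460 - -527\right) = 3 \left(2460 + 527\right) = 3 \cdot 2987 = 8961$)
$\frac{1}{\frac{1}{-7654 - \left(E - B{\left(-33 \right)}\right)}} = \frac{1}{\frac{1}{-7654 + \left(18 - 8961\right)}} = \frac{1}{\frac{1}{-7654 - 8943}} = \frac{1}{\frac{1}{-16597}} = \frac{1}{- \frac{1}{16597}} = -16597$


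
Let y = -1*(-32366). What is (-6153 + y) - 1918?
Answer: 24295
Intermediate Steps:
y = 32366
(-6153 + y) - 1918 = (-6153 + 32366) - 1918 = 26213 - 1918 = 24295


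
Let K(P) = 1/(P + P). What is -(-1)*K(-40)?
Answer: -1/80 ≈ -0.012500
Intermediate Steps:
K(P) = 1/(2*P)
-(-1)*K(-40) = -(-1)*(½)/(-40) = -(-1)*(½)*(-1/40) = -(-1)*(-1)/80 = -1*1/80 = -1/80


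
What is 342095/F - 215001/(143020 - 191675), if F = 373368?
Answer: 96919125593/18166220040 ≈ 5.3351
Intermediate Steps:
342095/F - 215001/(143020 - 191675) = 342095/373368 - 215001/(143020 - 191675) = 342095*(1/373368) - 215001/(-48655) = 342095/373368 - 215001*(-1/48655) = 342095/373368 + 215001/48655 = 96919125593/18166220040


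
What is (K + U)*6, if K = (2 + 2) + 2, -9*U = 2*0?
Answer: 36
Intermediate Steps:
U = 0 (U = -2*0/9 = -⅑*0 = 0)
K = 6 (K = 4 + 2 = 6)
(K + U)*6 = (6 + 0)*6 = 6*6 = 36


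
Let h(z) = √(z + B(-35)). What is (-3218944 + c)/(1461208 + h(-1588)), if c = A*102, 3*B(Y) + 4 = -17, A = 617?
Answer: -4611587060080/2135128820859 + 3156010*I*√1595/2135128820859 ≈ -2.1599 + 5.9033e-5*I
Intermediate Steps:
B(Y) = -7 (B(Y) = -4/3 + (⅓)*(-17) = -4/3 - 17/3 = -7)
h(z) = √(-7 + z) (h(z) = √(z - 7) = √(-7 + z))
c = 62934 (c = 617*102 = 62934)
(-3218944 + c)/(1461208 + h(-1588)) = (-3218944 + 62934)/(1461208 + √(-7 - 1588)) = -3156010/(1461208 + √(-1595)) = -3156010/(1461208 + I*√1595)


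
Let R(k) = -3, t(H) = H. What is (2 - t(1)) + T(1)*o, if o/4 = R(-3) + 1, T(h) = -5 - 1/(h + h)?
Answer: 45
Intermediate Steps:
T(h) = -5 - 1/(2*h)
o = -8 (o = 4*(-3 + 1) = 4*(-2) = -8)
(2 - t(1)) + T(1)*o = (2 - 1*1) + (-5 - ½/1)*(-8) = (2 - 1) + (-5 - ½*1)*(-8) = 1 + (-5 - ½)*(-8) = 1 - 11/2*(-8) = 1 + 44 = 45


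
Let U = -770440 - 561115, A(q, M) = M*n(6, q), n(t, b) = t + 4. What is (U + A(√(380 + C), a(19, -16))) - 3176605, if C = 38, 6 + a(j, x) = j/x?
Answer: -36065855/8 ≈ -4.5082e+6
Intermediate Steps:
n(t, b) = 4 + t
a(j, x) = -6 + j/x
A(q, M) = 10*M (A(q, M) = M*(4 + 6) = M*10 = 10*M)
U = -1331555
(U + A(√(380 + C), a(19, -16))) - 3176605 = (-1331555 + 10*(-6 + 19/(-16))) - 3176605 = (-1331555 + 10*(-6 + 19*(-1/16))) - 3176605 = (-1331555 + 10*(-6 - 19/16)) - 3176605 = (-1331555 + 10*(-115/16)) - 3176605 = (-1331555 - 575/8) - 3176605 = -10653015/8 - 3176605 = -36065855/8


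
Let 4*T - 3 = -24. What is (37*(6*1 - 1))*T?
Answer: -3885/4 ≈ -971.25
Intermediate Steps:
T = -21/4 (T = ¾ + (¼)*(-24) = ¾ - 6 = -21/4 ≈ -5.2500)
(37*(6*1 - 1))*T = (37*(6*1 - 1))*(-21/4) = (37*(6 - 1))*(-21/4) = (37*5)*(-21/4) = 185*(-21/4) = -3885/4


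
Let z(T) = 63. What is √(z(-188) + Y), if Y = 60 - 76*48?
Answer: 5*I*√141 ≈ 59.372*I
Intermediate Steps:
Y = -3588 (Y = 60 - 3648 = -3588)
√(z(-188) + Y) = √(63 - 3588) = √(-3525) = 5*I*√141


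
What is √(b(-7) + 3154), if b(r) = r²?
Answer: √3203 ≈ 56.595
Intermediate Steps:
√(b(-7) + 3154) = √((-7)² + 3154) = √(49 + 3154) = √3203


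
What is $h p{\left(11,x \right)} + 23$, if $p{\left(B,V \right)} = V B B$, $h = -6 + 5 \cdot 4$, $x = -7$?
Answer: $-11835$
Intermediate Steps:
$h = 14$ ($h = -6 + 20 = 14$)
$p{\left(B,V \right)} = V B^{2}$ ($p{\left(B,V \right)} = B V B = V B^{2}$)
$h p{\left(11,x \right)} + 23 = 14 \left(- 7 \cdot 11^{2}\right) + 23 = 14 \left(\left(-7\right) 121\right) + 23 = 14 \left(-847\right) + 23 = -11858 + 23 = -11835$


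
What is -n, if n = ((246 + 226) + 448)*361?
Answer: -332120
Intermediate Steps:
n = 332120 (n = (472 + 448)*361 = 920*361 = 332120)
-n = -1*332120 = -332120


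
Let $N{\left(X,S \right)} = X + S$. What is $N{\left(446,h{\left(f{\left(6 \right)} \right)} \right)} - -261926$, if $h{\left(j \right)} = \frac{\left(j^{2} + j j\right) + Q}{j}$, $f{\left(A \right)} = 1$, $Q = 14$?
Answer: $262388$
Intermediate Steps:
$h{\left(j \right)} = \frac{14 + 2 j^{2}}{j}$ ($h{\left(j \right)} = \frac{\left(j^{2} + j j\right) + 14}{j} = \frac{\left(j^{2} + j^{2}\right) + 14}{j} = \frac{2 j^{2} + 14}{j} = \frac{14 + 2 j^{2}}{j}$)
$N{\left(X,S \right)} = S + X$
$N{\left(446,h{\left(f{\left(6 \right)} \right)} \right)} - -261926 = \left(\left(2 \cdot 1 + \frac{14}{1}\right) + 446\right) - -261926 = \left(\left(2 + 14 \cdot 1\right) + 446\right) + 261926 = \left(\left(2 + 14\right) + 446\right) + 261926 = \left(16 + 446\right) + 261926 = 462 + 261926 = 262388$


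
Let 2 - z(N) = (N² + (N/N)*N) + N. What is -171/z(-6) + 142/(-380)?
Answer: 7732/1045 ≈ 7.3990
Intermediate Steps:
z(N) = 2 - N² - 2*N (z(N) = 2 - ((N² + (N/N)*N) + N) = 2 - ((N² + 1*N) + N) = 2 - ((N² + N) + N) = 2 - ((N + N²) + N) = 2 - (N² + 2*N) = 2 + (-N² - 2*N) = 2 - N² - 2*N)
-171/z(-6) + 142/(-380) = -171/(2 - 1*(-6)² - 2*(-6)) + 142/(-380) = -171/(2 - 1*36 + 12) + 142*(-1/380) = -171/(2 - 36 + 12) - 71/190 = -171/(-22) - 71/190 = -171*(-1/22) - 71/190 = 171/22 - 71/190 = 7732/1045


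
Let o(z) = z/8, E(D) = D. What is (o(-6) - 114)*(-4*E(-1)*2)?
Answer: -918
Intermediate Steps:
o(z) = z/8 (o(z) = z*(1/8) = z/8)
(o(-6) - 114)*(-4*E(-1)*2) = ((1/8)*(-6) - 114)*(-4*(-1)*2) = (-3/4 - 114)*(4*2) = -459/4*8 = -918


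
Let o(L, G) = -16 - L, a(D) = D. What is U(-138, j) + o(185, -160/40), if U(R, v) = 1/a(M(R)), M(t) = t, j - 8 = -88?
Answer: -27739/138 ≈ -201.01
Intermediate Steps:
j = -80 (j = 8 - 88 = -80)
U(R, v) = 1/R
U(-138, j) + o(185, -160/40) = 1/(-138) + (-16 - 1*185) = -1/138 + (-16 - 185) = -1/138 - 201 = -27739/138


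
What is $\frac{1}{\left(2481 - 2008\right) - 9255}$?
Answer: $- \frac{1}{8782} \approx -0.00011387$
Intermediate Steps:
$\frac{1}{\left(2481 - 2008\right) - 9255} = \frac{1}{473 - 9255} = \frac{1}{-8782} = - \frac{1}{8782}$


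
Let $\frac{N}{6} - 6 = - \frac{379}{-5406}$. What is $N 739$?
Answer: $\frac{24250285}{901} \approx 26915.0$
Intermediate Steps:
$N = \frac{32815}{901}$ ($N = 36 + 6 \left(- \frac{379}{-5406}\right) = 36 + 6 \left(\left(-379\right) \left(- \frac{1}{5406}\right)\right) = 36 + 6 \cdot \frac{379}{5406} = 36 + \frac{379}{901} = \frac{32815}{901} \approx 36.421$)
$N 739 = \frac{32815}{901} \cdot 739 = \frac{24250285}{901}$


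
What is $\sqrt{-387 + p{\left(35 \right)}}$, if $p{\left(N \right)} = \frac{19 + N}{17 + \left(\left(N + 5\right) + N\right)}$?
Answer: $\frac{15 i \sqrt{3634}}{46} \approx 19.657 i$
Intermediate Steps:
$p{\left(N \right)} = \frac{19 + N}{22 + 2 N}$ ($p{\left(N \right)} = \frac{19 + N}{17 + \left(\left(5 + N\right) + N\right)} = \frac{19 + N}{17 + \left(5 + 2 N\right)} = \frac{19 + N}{22 + 2 N}$)
$\sqrt{-387 + p{\left(35 \right)}} = \sqrt{-387 + \frac{19 + 35}{2 \left(11 + 35\right)}} = \sqrt{-387 + \frac{1}{2} \cdot \frac{1}{46} \cdot 54} = \sqrt{-387 + \frac{27}{46}} = \sqrt{- \frac{17775}{46}} = \frac{15 i \sqrt{3634}}{46}$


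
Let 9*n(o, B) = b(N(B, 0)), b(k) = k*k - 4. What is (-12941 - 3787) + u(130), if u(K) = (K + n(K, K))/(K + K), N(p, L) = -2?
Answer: -33455/2 ≈ -16728.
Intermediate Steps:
b(k) = -4 + k² (b(k) = k² - 4 = -4 + k²)
n(o, B) = 0 (n(o, B) = (-4 + (-2)²)/9 = (-4 + 4)/9 = (⅑)*0 = 0)
u(K) = ½ (u(K) = (K + 0)/(K + K) = K/((2*K)) = K*(1/(2*K)) = ½)
(-12941 - 3787) + u(130) = (-12941 - 3787) + ½ = -16728 + ½ = -33455/2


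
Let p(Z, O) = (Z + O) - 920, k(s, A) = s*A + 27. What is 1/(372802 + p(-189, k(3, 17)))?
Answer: 1/371771 ≈ 2.6898e-6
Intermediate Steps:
k(s, A) = 27 + A*s (k(s, A) = A*s + 27 = 27 + A*s)
p(Z, O) = -920 + O + Z (p(Z, O) = (O + Z) - 920 = -920 + O + Z)
1/(372802 + p(-189, k(3, 17))) = 1/(372802 + (-920 + (27 + 17*3) - 189)) = 1/(372802 + (-920 + (27 + 51) - 189)) = 1/(372802 + (-920 + 78 - 189)) = 1/(372802 - 1031) = 1/371771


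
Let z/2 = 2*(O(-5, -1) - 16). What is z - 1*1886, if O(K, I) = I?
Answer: -1954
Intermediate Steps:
z = -68 (z = 2*(2*(-1 - 16)) = 2*(2*(-17)) = 2*(-34) = -68)
z - 1*1886 = -68 - 1*1886 = -68 - 1886 = -1954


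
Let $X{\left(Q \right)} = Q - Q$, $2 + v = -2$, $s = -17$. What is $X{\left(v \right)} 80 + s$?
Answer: $-17$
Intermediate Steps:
$v = -4$ ($v = -2 - 2 = -4$)
$X{\left(Q \right)} = 0$
$X{\left(v \right)} 80 + s = 0 \cdot 80 - 17 = 0 - 17 = -17$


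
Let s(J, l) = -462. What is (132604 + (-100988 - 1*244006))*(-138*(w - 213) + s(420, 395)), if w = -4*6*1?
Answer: -6848303160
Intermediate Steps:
w = -24 (w = -24*1 = -24)
(132604 + (-100988 - 1*244006))*(-138*(w - 213) + s(420, 395)) = (132604 + (-100988 - 1*244006))*(-138*(-24 - 213) - 462) = (132604 + (-100988 - 244006))*(-138*(-237) - 462) = (132604 - 344994)*(32706 - 462) = -212390*32244 = -6848303160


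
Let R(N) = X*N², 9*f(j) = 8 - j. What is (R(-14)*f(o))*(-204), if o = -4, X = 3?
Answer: -159936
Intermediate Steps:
f(j) = 8/9 - j/9 (f(j) = (8 - j)/9 = 8/9 - j/9)
R(N) = 3*N²
(R(-14)*f(o))*(-204) = ((3*(-14)²)*(8/9 - ⅑*(-4)))*(-204) = ((3*196)*(8/9 + 4/9))*(-204) = (588*(4/3))*(-204) = 784*(-204) = -159936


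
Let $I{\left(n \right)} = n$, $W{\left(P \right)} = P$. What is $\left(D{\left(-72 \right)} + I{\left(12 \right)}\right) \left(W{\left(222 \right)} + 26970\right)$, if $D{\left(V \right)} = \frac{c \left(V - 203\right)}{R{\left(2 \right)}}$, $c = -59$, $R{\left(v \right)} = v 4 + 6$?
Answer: $\frac{222879228}{7} \approx 3.184 \cdot 10^{7}$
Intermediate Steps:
$R{\left(v \right)} = 6 + 4 v$ ($R{\left(v \right)} = 4 v + 6 = 6 + 4 v$)
$D{\left(V \right)} = \frac{1711}{2} - \frac{59 V}{14}$ ($D{\left(V \right)} = \frac{\left(-59\right) \left(V - 203\right)}{6 + 4 \cdot 2} = \frac{\left(-59\right) \left(-203 + V\right)}{6 + 8} = \frac{11977 - 59 V}{14} = \left(11977 - 59 V\right) \frac{1}{14} = \frac{1711}{2} - \frac{59 V}{14}$)
$\left(D{\left(-72 \right)} + I{\left(12 \right)}\right) \left(W{\left(222 \right)} + 26970\right) = \left(\left(\frac{1711}{2} - - \frac{2124}{7}\right) + 12\right) \left(222 + 26970\right) = \left(\left(\frac{1711}{2} + \frac{2124}{7}\right) + 12\right) 27192 = \left(\frac{16225}{14} + 12\right) 27192 = \frac{16393}{14} \cdot 27192 = \frac{222879228}{7}$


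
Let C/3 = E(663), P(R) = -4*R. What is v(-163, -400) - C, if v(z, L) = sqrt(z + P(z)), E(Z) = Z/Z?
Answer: -3 + sqrt(489) ≈ 19.113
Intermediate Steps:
E(Z) = 1
C = 3 (C = 3*1 = 3)
v(z, L) = sqrt(3)*sqrt(-z) (v(z, L) = sqrt(z - 4*z) = sqrt(-3*z) = sqrt(3)*sqrt(-z))
v(-163, -400) - C = sqrt(3)*sqrt(-1*(-163)) - 1*3 = sqrt(3)*sqrt(163) - 3 = sqrt(489) - 3 = -3 + sqrt(489)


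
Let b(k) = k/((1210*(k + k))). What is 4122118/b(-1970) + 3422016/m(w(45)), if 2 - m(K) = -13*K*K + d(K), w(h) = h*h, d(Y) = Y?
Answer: 265878191504194568/26653051 ≈ 9.9755e+9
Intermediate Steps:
w(h) = h**2
b(k) = 1/2420 (b(k) = k/((1210*(2*k))) = k/((2420*k)) = k*(1/(2420*k)) = 1/2420)
m(K) = 2 - K + 13*K**2 (m(K) = 2 - (-13*K*K + K) = 2 - (-13*K**2 + K) = 2 - (K - 13*K**2) = 2 + (-K + 13*K**2) = 2 - K + 13*K**2)
4122118/b(-1970) + 3422016/m(w(45)) = 4122118/(1/2420) + 3422016/(2 - 1*45**2 + 13*(45**2)**2) = 4122118*2420 + 3422016/(2 - 1*2025 + 13*2025**2) = 9975525560 + 3422016/(2 - 2025 + 13*4100625) = 9975525560 + 3422016/(2 - 2025 + 53308125) = 9975525560 + 3422016/53306102 = 9975525560 + 3422016*(1/53306102) = 9975525560 + 1711008/26653051 = 265878191504194568/26653051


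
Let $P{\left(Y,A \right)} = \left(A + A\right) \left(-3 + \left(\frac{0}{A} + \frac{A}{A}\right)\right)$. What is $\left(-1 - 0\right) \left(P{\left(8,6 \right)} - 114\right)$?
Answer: $138$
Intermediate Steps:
$P{\left(Y,A \right)} = - 4 A$ ($P{\left(Y,A \right)} = 2 A \left(-3 + \left(0 + 1\right)\right) = 2 A \left(-3 + 1\right) = 2 A \left(-2\right) = - 4 A$)
$\left(-1 - 0\right) \left(P{\left(8,6 \right)} - 114\right) = \left(-1 - 0\right) \left(\left(-4\right) 6 - 114\right) = \left(-1 + 0\right) \left(-24 - 114\right) = \left(-1\right) \left(-138\right) = 138$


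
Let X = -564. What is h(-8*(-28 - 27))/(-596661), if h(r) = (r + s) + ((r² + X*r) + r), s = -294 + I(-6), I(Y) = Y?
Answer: 53980/596661 ≈ 0.090470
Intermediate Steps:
s = -300 (s = -294 - 6 = -300)
h(r) = -300 + r² - 562*r (h(r) = (r - 300) + ((r² - 564*r) + r) = (-300 + r) + (r² - 563*r) = -300 + r² - 562*r)
h(-8*(-28 - 27))/(-596661) = (-300 + (-8*(-28 - 27))² - (-4496)*(-28 - 27))/(-596661) = (-300 + (-8*(-55))² - (-4496)*(-55))*(-1/596661) = (-300 + 440² - 562*440)*(-1/596661) = (-300 + 193600 - 247280)*(-1/596661) = -53980*(-1/596661) = 53980/596661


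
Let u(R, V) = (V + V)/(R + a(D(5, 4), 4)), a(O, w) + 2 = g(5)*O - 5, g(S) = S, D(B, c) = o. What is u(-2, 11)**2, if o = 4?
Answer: 4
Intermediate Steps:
D(B, c) = 4
a(O, w) = -7 + 5*O (a(O, w) = -2 + (5*O - 5) = -2 + (-5 + 5*O) = -7 + 5*O)
u(R, V) = 2*V/(13 + R) (u(R, V) = (V + V)/(R + (-7 + 5*4)) = (2*V)/(R + (-7 + 20)) = (2*V)/(R + 13) = (2*V)/(13 + R) = 2*V/(13 + R))
u(-2, 11)**2 = (2*11/(13 - 2))**2 = (2*11/11)**2 = (2*11*(1/11))**2 = 2**2 = 4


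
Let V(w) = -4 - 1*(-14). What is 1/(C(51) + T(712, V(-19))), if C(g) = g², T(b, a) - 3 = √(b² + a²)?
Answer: 651/1568443 - √126761/3136886 ≈ 0.00030156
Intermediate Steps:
V(w) = 10 (V(w) = -4 + 14 = 10)
T(b, a) = 3 + √(a² + b²) (T(b, a) = 3 + √(b² + a²) = 3 + √(a² + b²))
1/(C(51) + T(712, V(-19))) = 1/(51² + (3 + √(10² + 712²))) = 1/(2601 + (3 + √(100 + 506944))) = 1/(2601 + (3 + √507044)) = 1/(2601 + (3 + 2*√126761)) = 1/(2604 + 2*√126761)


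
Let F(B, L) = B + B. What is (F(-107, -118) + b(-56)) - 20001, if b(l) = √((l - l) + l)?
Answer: -20215 + 2*I*√14 ≈ -20215.0 + 7.4833*I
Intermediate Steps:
F(B, L) = 2*B
b(l) = √l (b(l) = √(0 + l) = √l)
(F(-107, -118) + b(-56)) - 20001 = (2*(-107) + √(-56)) - 20001 = (-214 + 2*I*√14) - 20001 = -20215 + 2*I*√14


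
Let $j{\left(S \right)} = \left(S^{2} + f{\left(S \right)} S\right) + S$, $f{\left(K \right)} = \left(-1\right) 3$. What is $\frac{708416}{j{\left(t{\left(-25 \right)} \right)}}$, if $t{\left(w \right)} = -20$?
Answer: $\frac{88552}{55} \approx 1610.0$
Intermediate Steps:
$f{\left(K \right)} = -3$
$j{\left(S \right)} = S^{2} - 2 S$ ($j{\left(S \right)} = \left(S^{2} - 3 S\right) + S = S^{2} - 2 S$)
$\frac{708416}{j{\left(t{\left(-25 \right)} \right)}} = \frac{708416}{\left(-20\right) \left(-2 - 20\right)} = \frac{708416}{\left(-20\right) \left(-22\right)} = \frac{708416}{440} = 708416 \cdot \frac{1}{440} = \frac{88552}{55}$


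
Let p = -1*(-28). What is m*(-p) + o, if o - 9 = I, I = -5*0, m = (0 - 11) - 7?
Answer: 513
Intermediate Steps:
m = -18 (m = -11 - 7 = -18)
I = 0
p = 28
o = 9 (o = 9 + 0 = 9)
m*(-p) + o = -(-18)*28 + 9 = -18*(-28) + 9 = 504 + 9 = 513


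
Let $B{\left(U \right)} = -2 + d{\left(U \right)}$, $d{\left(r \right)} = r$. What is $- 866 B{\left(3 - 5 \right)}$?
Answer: $3464$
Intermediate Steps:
$B{\left(U \right)} = -2 + U$
$- 866 B{\left(3 - 5 \right)} = - 866 \left(-2 + \left(3 - 5\right)\right) = - 866 \left(-2 - 2\right) = \left(-866\right) \left(-4\right) = 3464$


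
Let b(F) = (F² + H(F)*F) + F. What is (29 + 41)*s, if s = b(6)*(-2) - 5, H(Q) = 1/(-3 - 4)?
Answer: -6110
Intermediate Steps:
H(Q) = -⅐ (H(Q) = 1/(-7) = -⅐)
b(F) = F² + 6*F/7 (b(F) = (F² - F/7) + F = F² + 6*F/7)
s = -611/7 (s = ((⅐)*6*(6 + 7*6))*(-2) - 5 = ((⅐)*6*(6 + 42))*(-2) - 5 = ((⅐)*6*48)*(-2) - 5 = (288/7)*(-2) - 5 = -576/7 - 5 = -611/7 ≈ -87.286)
(29 + 41)*s = (29 + 41)*(-611/7) = 70*(-611/7) = -6110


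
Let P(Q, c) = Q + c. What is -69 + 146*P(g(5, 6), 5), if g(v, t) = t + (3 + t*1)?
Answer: 2851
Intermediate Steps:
g(v, t) = 3 + 2*t (g(v, t) = t + (3 + t) = 3 + 2*t)
-69 + 146*P(g(5, 6), 5) = -69 + 146*((3 + 2*6) + 5) = -69 + 146*((3 + 12) + 5) = -69 + 146*(15 + 5) = -69 + 146*20 = -69 + 2920 = 2851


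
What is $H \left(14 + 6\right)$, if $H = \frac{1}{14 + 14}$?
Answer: $\frac{5}{7} \approx 0.71429$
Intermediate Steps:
$H = \frac{1}{28} \approx 0.035714$
$H \left(14 + 6\right) = \frac{14 + 6}{28} = \frac{1}{28} \cdot 20 = \frac{5}{7}$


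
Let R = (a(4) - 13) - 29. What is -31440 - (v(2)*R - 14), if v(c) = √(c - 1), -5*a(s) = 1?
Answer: -156919/5 ≈ -31384.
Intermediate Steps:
a(s) = -⅕ (a(s) = -⅕*1 = -⅕)
v(c) = √(-1 + c)
R = -211/5 (R = (-⅕ - 13) - 29 = -66/5 - 29 = -211/5 ≈ -42.200)
-31440 - (v(2)*R - 14) = -31440 - (√(-1 + 2)*(-211/5) - 14) = -31440 - (√1*(-211/5) - 14) = -31440 - (1*(-211/5) - 14) = -31440 - (-211/5 - 14) = -31440 - 1*(-281/5) = -31440 + 281/5 = -156919/5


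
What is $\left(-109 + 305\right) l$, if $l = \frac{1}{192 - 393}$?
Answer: $- \frac{196}{201} \approx -0.97512$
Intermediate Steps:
$l = - \frac{1}{201}$ ($l = \frac{1}{-201} = - \frac{1}{201} \approx -0.0049751$)
$\left(-109 + 305\right) l = \left(-109 + 305\right) \left(- \frac{1}{201}\right) = 196 \left(- \frac{1}{201}\right) = - \frac{196}{201}$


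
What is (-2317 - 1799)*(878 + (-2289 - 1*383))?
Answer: 7384104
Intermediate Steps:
(-2317 - 1799)*(878 + (-2289 - 1*383)) = -4116*(878 + (-2289 - 383)) = -4116*(878 - 2672) = -4116*(-1794) = 7384104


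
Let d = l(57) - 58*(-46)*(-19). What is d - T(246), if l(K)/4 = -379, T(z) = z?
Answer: -52454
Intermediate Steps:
l(K) = -1516 (l(K) = 4*(-379) = -1516)
d = -52208 (d = -1516 - 58*(-46)*(-19) = -1516 - (-2668)*(-19) = -1516 - 1*50692 = -1516 - 50692 = -52208)
d - T(246) = -52208 - 1*246 = -52208 - 246 = -52454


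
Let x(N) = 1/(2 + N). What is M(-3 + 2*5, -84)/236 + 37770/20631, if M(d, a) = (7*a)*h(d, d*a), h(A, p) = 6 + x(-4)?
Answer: -9634489/811486 ≈ -11.873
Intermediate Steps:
h(A, p) = 11/2 (h(A, p) = 6 + 1/(2 - 4) = 6 + 1/(-2) = 6 - 1/2 = 11/2)
M(d, a) = 77*a/2 (M(d, a) = (7*a)*(11/2) = 77*a/2)
M(-3 + 2*5, -84)/236 + 37770/20631 = ((77/2)*(-84))/236 + 37770/20631 = -3234*1/236 + 37770*(1/20631) = -1617/118 + 12590/6877 = -9634489/811486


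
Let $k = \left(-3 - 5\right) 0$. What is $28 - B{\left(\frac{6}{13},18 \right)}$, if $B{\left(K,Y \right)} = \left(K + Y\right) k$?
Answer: $28$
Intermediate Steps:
$k = 0$ ($k = \left(-8\right) 0 = 0$)
$B{\left(K,Y \right)} = 0$ ($B{\left(K,Y \right)} = \left(K + Y\right) 0 = 0$)
$28 - B{\left(\frac{6}{13},18 \right)} = 28 - 0 = 28 + 0 = 28$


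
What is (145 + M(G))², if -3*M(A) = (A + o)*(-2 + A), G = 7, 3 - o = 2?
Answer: 156025/9 ≈ 17336.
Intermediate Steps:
o = 1 (o = 3 - 1*2 = 3 - 2 = 1)
M(A) = -(1 + A)*(-2 + A)/3 (M(A) = -(A + 1)*(-2 + A)/3 = -(1 + A)*(-2 + A)/3)
(145 + M(G))² = (145 + (⅔ - ⅓*7² + (⅓)*7))² = (145 + (⅔ - ⅓*49 + 7/3))² = (145 + (⅔ - 49/3 + 7/3))² = (145 - 40/3)² = (395/3)² = 156025/9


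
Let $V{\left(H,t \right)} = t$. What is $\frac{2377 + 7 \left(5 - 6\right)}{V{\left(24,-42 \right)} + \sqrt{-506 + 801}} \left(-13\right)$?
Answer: $\frac{99540}{113} + \frac{2370 \sqrt{295}}{113} \approx 1241.1$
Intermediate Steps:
$\frac{2377 + 7 \left(5 - 6\right)}{V{\left(24,-42 \right)} + \sqrt{-506 + 801}} \left(-13\right) = \frac{2377 + 7 \left(5 - 6\right)}{-42 + \sqrt{-506 + 801}} \left(-13\right) = \frac{2377 + 7 \left(-1\right)}{-42 + \sqrt{295}} \left(-13\right) = \frac{2377 - 7}{-42 + \sqrt{295}} \left(-13\right) = \frac{2370}{-42 + \sqrt{295}} \left(-13\right) = - \frac{30810}{-42 + \sqrt{295}}$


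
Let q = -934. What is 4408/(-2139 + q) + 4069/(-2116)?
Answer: -21831365/6502468 ≈ -3.3574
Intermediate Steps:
4408/(-2139 + q) + 4069/(-2116) = 4408/(-2139 - 934) + 4069/(-2116) = 4408/(-3073) + 4069*(-1/2116) = 4408*(-1/3073) - 4069/2116 = -4408/3073 - 4069/2116 = -21831365/6502468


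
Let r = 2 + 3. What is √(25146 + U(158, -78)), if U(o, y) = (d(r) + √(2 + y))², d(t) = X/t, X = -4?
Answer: √(626766 - 80*I*√19)/5 ≈ 158.34 - 0.044047*I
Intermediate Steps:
r = 5
d(t) = -4/t
U(o, y) = (-⅘ + √(2 + y))² (U(o, y) = (-4/5 + √(2 + y))² = (-4*⅕ + √(2 + y))² = (-⅘ + √(2 + y))²)
√(25146 + U(158, -78)) = √(25146 + (-4 + 5*√(2 - 78))²/25) = √(25146 + (-4 + 5*√(-76))²/25) = √(25146 + (-4 + 5*(2*I*√19))²/25) = √(25146 + (-4 + 10*I*√19)²/25)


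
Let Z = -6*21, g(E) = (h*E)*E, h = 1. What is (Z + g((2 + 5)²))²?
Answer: 5175625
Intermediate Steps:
g(E) = E² (g(E) = (1*E)*E = E*E = E²)
Z = -126
(Z + g((2 + 5)²))² = (-126 + ((2 + 5)²)²)² = (-126 + (7²)²)² = (-126 + 49²)² = (-126 + 2401)² = 2275² = 5175625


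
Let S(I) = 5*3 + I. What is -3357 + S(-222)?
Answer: -3564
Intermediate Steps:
S(I) = 15 + I
-3357 + S(-222) = -3357 + (15 - 222) = -3357 - 207 = -3564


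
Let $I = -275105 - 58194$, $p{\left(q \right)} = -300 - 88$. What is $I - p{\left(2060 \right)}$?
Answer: $-332911$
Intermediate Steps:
$p{\left(q \right)} = -388$
$I = -333299$
$I - p{\left(2060 \right)} = -333299 - -388 = -333299 + 388 = -332911$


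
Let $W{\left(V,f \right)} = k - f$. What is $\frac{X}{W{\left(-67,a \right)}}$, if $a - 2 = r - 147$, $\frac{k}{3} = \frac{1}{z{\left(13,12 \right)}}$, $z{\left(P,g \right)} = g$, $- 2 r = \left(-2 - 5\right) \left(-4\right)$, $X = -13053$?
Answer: $- \frac{52212}{637} \approx -81.965$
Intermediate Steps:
$r = -14$ ($r = - \frac{\left(-2 - 5\right) \left(-4\right)}{2} = - \frac{\left(-7\right) \left(-4\right)}{2} = \left(- \frac{1}{2}\right) 28 = -14$)
$k = \frac{1}{4}$ ($k = \frac{3}{12} = 3 \cdot \frac{1}{12} = \frac{1}{4} \approx 0.25$)
$a = -159$ ($a = 2 - 161 = -159$)
$W{\left(V,f \right)} = \frac{1}{4} - f$
$\frac{X}{W{\left(-67,a \right)}} = - \frac{13053}{\frac{1}{4} - -159} = - \frac{13053}{\frac{1}{4} + 159} = - \frac{13053}{\frac{637}{4}} = \left(-13053\right) \frac{4}{637} = - \frac{52212}{637}$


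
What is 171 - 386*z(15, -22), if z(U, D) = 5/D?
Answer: 2846/11 ≈ 258.73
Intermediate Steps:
171 - 386*z(15, -22) = 171 - 1930/(-22) = 171 - 1930*(-1)/22 = 171 - 386*(-5/22) = 171 + 965/11 = 2846/11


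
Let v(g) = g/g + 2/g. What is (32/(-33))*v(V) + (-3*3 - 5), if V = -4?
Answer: -478/33 ≈ -14.485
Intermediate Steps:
v(g) = 1 + 2/g
(32/(-33))*v(V) + (-3*3 - 5) = (32/(-33))*((2 - 4)/(-4)) + (-3*3 - 5) = (32*(-1/33))*(-¼*(-2)) + (-9 - 5) = -32/33*½ - 14 = -16/33 - 14 = -478/33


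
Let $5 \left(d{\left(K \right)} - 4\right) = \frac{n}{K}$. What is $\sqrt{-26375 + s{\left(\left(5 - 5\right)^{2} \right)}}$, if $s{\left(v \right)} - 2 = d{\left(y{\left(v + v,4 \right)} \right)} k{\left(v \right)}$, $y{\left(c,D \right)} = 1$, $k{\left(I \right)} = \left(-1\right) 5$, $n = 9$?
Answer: $i \sqrt{26402} \approx 162.49 i$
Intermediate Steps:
$k{\left(I \right)} = -5$
$d{\left(K \right)} = 4 + \frac{9}{5 K}$ ($d{\left(K \right)} = 4 + \frac{9 \frac{1}{K}}{5} = 4 + \frac{9}{5 K}$)
$s{\left(v \right)} = -27$ ($s{\left(v \right)} = 2 + \left(4 + \frac{9}{5 \cdot 1}\right) \left(-5\right) = 2 + \left(4 + \frac{9}{5} \cdot 1\right) \left(-5\right) = 2 + \left(4 + \frac{9}{5}\right) \left(-5\right) = 2 + \frac{29}{5} \left(-5\right) = 2 - 29 = -27$)
$\sqrt{-26375 + s{\left(\left(5 - 5\right)^{2} \right)}} = \sqrt{-26375 - 27} = \sqrt{-26402} = i \sqrt{26402}$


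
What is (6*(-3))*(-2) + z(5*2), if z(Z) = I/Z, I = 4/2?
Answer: 181/5 ≈ 36.200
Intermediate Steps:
I = 2 (I = 4*(1/2) = 2)
z(Z) = 2/Z
(6*(-3))*(-2) + z(5*2) = (6*(-3))*(-2) + 2/((5*2)) = -18*(-2) + 2/10 = 36 + 2*(1/10) = 36 + 1/5 = 181/5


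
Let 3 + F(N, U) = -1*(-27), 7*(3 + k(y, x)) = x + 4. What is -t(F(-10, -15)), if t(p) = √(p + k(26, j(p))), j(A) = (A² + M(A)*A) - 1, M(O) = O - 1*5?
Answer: -√8274/7 ≈ -12.995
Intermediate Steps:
M(O) = -5 + O (M(O) = O - 5 = -5 + O)
j(A) = -1 + A² + A*(-5 + A) (j(A) = (A² + (-5 + A)*A) - 1 = (A² + A*(-5 + A)) - 1 = -1 + A² + A*(-5 + A))
k(y, x) = -17/7 + x/7 (k(y, x) = -3 + (x + 4)/7 = -3 + (4 + x)/7 = -3 + (4/7 + x/7) = -17/7 + x/7)
F(N, U) = 24 (F(N, U) = -3 - 1*(-27) = -3 + 27 = 24)
t(p) = √(-18/7 + p + p²/7 + p*(-5 + p)/7) (t(p) = √(p + (-17/7 + (-1 + p² + p*(-5 + p))/7)) = √(p + (-17/7 + (-⅐ + p²/7 + p*(-5 + p)/7))) = √(p + (-18/7 + p²/7 + p*(-5 + p)/7)) = √(-18/7 + p + p²/7 + p*(-5 + p)/7))
-t(F(-10, -15)) = -√(-126 + 14*24 + 14*24²)/7 = -√(-126 + 336 + 14*576)/7 = -√(-126 + 336 + 8064)/7 = -√8274/7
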